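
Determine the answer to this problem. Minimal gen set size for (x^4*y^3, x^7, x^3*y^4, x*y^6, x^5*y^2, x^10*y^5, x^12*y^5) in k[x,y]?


Remove redundant (divisible by others).
x^10*y^5 redundant.
x^12*y^5 redundant.
Min: x^7, x^5*y^2, x^4*y^3, x^3*y^4, x*y^6
Count=5


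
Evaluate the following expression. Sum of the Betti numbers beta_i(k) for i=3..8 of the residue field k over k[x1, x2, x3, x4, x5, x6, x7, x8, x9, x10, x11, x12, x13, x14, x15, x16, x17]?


Koszul resolution: beta_i(k)=C(n,i), n=17
C(17,3)=680, C(17,4)=2380, C(17,5)=6188, C(17,6)=12376, C(17,7)=19448, C(17,8)=24310
Sum=65382


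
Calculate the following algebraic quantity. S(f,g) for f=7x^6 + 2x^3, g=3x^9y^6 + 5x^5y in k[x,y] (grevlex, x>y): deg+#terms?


LT(f)=7x^6, LT(g)=3x^9y^6
lcm(LM)=x^9y^6
S(f,g) (scaled by 21 to clear denominators) = 3x^3y^6*f - 7*g = 6x^6y^6 - 35x^5y
2 terms, deg 12.
12+2=14


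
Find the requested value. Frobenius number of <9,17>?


gcd(9,17)=1 => F=ab-a-b=9*17-9-17=153-26=127


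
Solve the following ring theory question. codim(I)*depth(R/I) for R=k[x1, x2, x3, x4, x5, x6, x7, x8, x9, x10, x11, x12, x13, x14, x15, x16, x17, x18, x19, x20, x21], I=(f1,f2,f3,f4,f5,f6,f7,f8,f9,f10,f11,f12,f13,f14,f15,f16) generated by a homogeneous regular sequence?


codim=16, depth=dim(R/I)=21-16=5
Product=16*5=80


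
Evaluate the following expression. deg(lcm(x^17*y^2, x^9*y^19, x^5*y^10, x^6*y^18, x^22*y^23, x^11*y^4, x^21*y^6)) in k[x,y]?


lcm = componentwise max:
x: max(17,9,5,6,22,11,21)=22
y: max(2,19,10,18,23,4,6)=23
Total=22+23=45


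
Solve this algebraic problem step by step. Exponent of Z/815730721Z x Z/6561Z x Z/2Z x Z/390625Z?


Exponent = lcm of the cyclic orders; pairwise coprime => product.
13^8*3^8*2^1*5^8=815730721*6561*2*390625=4181257234750781250


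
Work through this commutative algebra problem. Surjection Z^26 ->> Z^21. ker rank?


rank(ker) = 26-21 = 5


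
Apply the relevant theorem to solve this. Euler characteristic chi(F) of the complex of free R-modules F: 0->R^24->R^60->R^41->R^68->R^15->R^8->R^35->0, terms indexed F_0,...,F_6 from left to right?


chi = sum (-1)^i * rank:
(-1)^0*24=24
(-1)^1*60=-60
(-1)^2*41=41
(-1)^3*68=-68
(-1)^4*15=15
(-1)^5*8=-8
(-1)^6*35=35
chi=-21


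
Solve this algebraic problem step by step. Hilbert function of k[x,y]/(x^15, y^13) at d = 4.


k[x,y], I = (x^15, y^13), d = 4
Need i < 15 and d-i < 13.
Range: 0 <= i <= 4.
H(4) = 5


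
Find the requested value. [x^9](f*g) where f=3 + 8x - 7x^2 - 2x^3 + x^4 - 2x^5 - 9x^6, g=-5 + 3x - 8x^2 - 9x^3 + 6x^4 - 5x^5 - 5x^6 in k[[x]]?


[x^9] = sum a_i*b_j, i+j=9
  -2*-5=10
  1*-5=-5
  -2*6=-12
  -9*-9=81
Sum=74


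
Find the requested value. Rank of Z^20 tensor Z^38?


rank(M(x)N) = rank(M)*rank(N)
20*38 = 760


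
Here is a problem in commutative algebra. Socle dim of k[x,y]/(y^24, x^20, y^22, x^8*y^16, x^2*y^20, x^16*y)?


Socle = ann(m) = span of standard monomials u with x*u, y*u in I (staircase corners).
Redundant generators: y^24
Minimal generators: x^20, x^16*y, x^8*y^16, x^2*y^20, y^22
Corners: xy^21, x^7y^19, x^15y^15, x^19
Socle dim=4


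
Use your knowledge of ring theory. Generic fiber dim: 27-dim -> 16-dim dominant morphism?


dim(fiber)=dim(X)-dim(Y)=27-16=11


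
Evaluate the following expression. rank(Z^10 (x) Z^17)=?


rank(M(x)N) = rank(M)*rank(N)
10*17 = 170


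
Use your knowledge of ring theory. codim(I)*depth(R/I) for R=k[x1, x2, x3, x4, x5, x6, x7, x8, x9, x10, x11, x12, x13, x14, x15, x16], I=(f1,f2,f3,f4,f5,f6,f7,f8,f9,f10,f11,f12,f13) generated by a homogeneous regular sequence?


codim=13, depth=dim(R/I)=16-13=3
Product=13*3=39


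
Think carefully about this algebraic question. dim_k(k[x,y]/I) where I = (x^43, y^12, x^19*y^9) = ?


k[x,y]/I, I = (x^43, y^12, x^19*y^9)
Rect: 43x12=516. Corner: (43-19)x(12-9)=72.
dim = 516-72 = 444


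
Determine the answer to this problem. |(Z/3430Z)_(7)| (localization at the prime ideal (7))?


7-primary part: 3430=7^3*10
Size=7^3=343


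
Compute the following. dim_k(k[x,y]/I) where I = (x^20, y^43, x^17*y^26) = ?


k[x,y]/I, I = (x^20, y^43, x^17*y^26)
Rect: 20x43=860. Corner: (20-17)x(43-26)=51.
dim = 860-51 = 809


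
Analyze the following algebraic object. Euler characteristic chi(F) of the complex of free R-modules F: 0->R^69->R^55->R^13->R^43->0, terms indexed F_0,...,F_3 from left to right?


chi = sum (-1)^i * rank:
(-1)^0*69=69
(-1)^1*55=-55
(-1)^2*13=13
(-1)^3*43=-43
chi=-16


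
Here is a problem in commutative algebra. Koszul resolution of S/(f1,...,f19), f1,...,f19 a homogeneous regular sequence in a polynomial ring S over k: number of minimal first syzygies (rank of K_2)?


Regular sequence => Koszul complex is the minimal free resolution.
Syz_1 minimally generated by Koszul relations f_i*e_j - f_j*e_i (i<j): mu(Syz_1) = beta_2 = C(m,2) = m(m-1)/2
m=19
19*18/2 = 171


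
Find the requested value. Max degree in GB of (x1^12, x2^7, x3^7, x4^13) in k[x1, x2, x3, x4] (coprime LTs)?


Pure powers, coprime LTs => already GB.
Degrees: 12, 7, 7, 13
Max=13


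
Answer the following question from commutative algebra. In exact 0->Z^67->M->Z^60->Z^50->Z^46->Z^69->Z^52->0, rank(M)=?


Alt sum=0:
(-1)^0*67 + (-1)^1*? + (-1)^2*60 + (-1)^3*50 + (-1)^4*46 + (-1)^5*69 + (-1)^6*52=0
rank(M)=106


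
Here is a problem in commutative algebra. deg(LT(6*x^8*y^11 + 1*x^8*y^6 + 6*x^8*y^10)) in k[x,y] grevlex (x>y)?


LT: 6*x^8*y^11
deg_x=8, deg_y=11
Total=8+11=19


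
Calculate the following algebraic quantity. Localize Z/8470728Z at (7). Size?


7-primary part: 8470728=7^6*72
Size=7^6=117649


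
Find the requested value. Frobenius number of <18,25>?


gcd(18,25)=1 => F=ab-a-b=18*25-18-25=450-43=407


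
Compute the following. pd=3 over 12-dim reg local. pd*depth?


pd+depth=12
depth=12-3=9
pd*depth=3*9=27


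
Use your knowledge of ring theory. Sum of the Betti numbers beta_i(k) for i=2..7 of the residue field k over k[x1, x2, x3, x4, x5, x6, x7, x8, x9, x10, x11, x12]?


Koszul resolution: beta_i(k)=C(n,i), n=12
C(12,2)=66, C(12,3)=220, C(12,4)=495, C(12,5)=792, C(12,6)=924, C(12,7)=792
Sum=3289


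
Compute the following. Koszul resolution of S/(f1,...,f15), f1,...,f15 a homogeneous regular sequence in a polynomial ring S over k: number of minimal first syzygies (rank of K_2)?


Regular sequence => Koszul complex is the minimal free resolution.
Syz_1 minimally generated by Koszul relations f_i*e_j - f_j*e_i (i<j): mu(Syz_1) = beta_2 = C(m,2) = m(m-1)/2
m=15
15*14/2 = 105


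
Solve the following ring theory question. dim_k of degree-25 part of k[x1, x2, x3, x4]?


C(d+n-1,n-1)=C(28,3)=3276


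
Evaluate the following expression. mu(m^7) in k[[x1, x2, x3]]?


C(n+d-1,d)=C(9,7)=36


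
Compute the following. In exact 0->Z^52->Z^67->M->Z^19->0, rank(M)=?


Alt sum=0:
(-1)^0*52 + (-1)^1*67 + (-1)^2*? + (-1)^3*19=0
rank(M)=34


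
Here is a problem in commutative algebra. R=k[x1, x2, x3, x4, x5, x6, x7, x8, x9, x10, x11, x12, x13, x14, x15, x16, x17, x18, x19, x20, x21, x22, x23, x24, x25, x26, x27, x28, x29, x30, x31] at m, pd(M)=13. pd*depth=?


pd+depth=31
depth=31-13=18
pd*depth=13*18=234


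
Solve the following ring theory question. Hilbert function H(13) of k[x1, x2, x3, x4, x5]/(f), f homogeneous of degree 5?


C(17,4)-C(12,4)=2380-495=1885


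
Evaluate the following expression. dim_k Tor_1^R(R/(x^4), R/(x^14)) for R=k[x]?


Tor_1(R/I,R/J)=(I cap J)/IJ=(x^14)/(x^18)
dim=18-14=min(4,14)=4


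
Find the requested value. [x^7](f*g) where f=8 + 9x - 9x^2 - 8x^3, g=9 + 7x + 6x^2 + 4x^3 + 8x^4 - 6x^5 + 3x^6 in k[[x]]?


[x^7] = sum a_i*b_j, i+j=7
  9*3=27
  -9*-6=54
  -8*8=-64
Sum=17


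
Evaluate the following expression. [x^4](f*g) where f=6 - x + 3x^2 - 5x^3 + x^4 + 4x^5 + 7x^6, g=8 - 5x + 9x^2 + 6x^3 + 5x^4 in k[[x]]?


[x^4] = sum a_i*b_j, i+j=4
  6*5=30
  -1*6=-6
  3*9=27
  -5*-5=25
  1*8=8
Sum=84


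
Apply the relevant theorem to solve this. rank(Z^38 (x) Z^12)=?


rank(M(x)N) = rank(M)*rank(N)
38*12 = 456


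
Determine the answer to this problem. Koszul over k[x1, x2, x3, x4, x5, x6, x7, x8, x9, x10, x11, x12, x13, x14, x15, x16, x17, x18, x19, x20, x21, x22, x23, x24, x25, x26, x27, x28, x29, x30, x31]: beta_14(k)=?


C(n,i)=C(31,14)=265182525


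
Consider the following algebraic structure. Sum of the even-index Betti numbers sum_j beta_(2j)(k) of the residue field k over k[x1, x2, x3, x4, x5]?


Koszul resolution: beta_i(k)=C(n,i), n=5
sum_even C(5,i) = 2^(n-1) = 2^4 = 16


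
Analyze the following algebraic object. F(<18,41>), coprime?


gcd(18,41)=1 => F=ab-a-b=18*41-18-41=738-59=679


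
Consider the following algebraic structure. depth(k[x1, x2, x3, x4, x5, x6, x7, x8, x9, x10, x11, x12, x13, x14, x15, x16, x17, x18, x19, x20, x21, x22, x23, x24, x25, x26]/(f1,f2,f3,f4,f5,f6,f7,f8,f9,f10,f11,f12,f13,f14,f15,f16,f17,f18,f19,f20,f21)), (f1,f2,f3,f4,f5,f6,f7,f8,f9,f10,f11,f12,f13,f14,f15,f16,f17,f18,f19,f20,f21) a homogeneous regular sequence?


depth(R)=26
depth(R/I)=26-21=5


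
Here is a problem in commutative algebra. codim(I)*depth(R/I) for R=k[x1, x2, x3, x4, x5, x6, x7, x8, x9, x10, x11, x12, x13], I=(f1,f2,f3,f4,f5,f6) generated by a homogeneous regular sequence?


codim=6, depth=dim(R/I)=13-6=7
Product=6*7=42


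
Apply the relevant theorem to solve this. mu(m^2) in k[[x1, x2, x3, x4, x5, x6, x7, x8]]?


C(n+d-1,d)=C(9,2)=36


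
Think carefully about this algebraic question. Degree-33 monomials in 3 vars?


C(d+n-1,n-1)=C(35,2)=595


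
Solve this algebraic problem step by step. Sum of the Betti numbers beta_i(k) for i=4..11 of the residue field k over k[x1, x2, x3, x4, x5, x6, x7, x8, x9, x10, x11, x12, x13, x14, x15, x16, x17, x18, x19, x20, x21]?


Koszul resolution: beta_i(k)=C(n,i), n=21
C(21,4)=5985, C(21,5)=20349, C(21,6)=54264, C(21,7)=116280, C(21,8)=203490, C(21,9)=293930, C(21,10)=352716, C(21,11)=352716
Sum=1399730


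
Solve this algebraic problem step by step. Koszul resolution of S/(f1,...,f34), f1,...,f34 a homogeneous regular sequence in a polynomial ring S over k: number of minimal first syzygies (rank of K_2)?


Regular sequence => Koszul complex is the minimal free resolution.
Syz_1 minimally generated by Koszul relations f_i*e_j - f_j*e_i (i<j): mu(Syz_1) = beta_2 = C(m,2) = m(m-1)/2
m=34
34*33/2 = 561


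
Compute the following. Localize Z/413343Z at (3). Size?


3-primary part: 413343=3^10*7
Size=3^10=59049


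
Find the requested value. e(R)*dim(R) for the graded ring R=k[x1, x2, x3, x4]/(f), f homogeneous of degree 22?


e(R)=deg(f)=22, dim(R)=4-1=3
e*dim=22*3=66


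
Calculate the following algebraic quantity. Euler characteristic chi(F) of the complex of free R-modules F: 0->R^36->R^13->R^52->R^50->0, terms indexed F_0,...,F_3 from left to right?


chi = sum (-1)^i * rank:
(-1)^0*36=36
(-1)^1*13=-13
(-1)^2*52=52
(-1)^3*50=-50
chi=25


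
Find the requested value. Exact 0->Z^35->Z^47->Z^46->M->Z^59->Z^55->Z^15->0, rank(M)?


Alt sum=0:
(-1)^0*35 + (-1)^1*47 + (-1)^2*46 + (-1)^3*? + (-1)^4*59 + (-1)^5*55 + (-1)^6*15=0
rank(M)=53


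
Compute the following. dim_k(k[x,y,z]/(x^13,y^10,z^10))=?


Basis: x^iy^jz^k, i<13,j<10,k<10
13*10*10=1300


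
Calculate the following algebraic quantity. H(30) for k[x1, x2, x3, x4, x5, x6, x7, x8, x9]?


C(d+n-1,n-1)=C(38,8)=48903492


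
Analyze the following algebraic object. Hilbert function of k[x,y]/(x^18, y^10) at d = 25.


k[x,y], I = (x^18, y^10), d = 25
Need i < 18 and d-i < 10.
Range: 16 <= i <= 17.
H(25) = 2


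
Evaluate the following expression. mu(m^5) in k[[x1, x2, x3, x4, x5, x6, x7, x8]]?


C(n+d-1,d)=C(12,5)=792


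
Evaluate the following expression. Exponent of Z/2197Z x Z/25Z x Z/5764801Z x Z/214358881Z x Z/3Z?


Exponent = lcm of the cyclic orders; pairwise coprime => product.
13^3*5^2*7^8*11^8*3^1=2197*25*5764801*214358881*3=203618447439769136775


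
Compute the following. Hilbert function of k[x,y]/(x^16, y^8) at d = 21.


k[x,y], I = (x^16, y^8), d = 21
Need i < 16 and d-i < 8.
Range: 14 <= i <= 15.
H(21) = 2


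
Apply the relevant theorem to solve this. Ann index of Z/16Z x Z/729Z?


Exponent = lcm of the cyclic orders; pairwise coprime => product.
2^4*3^6=16*729=11664


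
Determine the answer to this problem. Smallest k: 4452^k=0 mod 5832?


4452^k mod 5832:
k=1: 4452
k=2: 3168
k=3: 2160
k=4: 5184
k=5: 1944
k=6: 0
First zero at k = 6


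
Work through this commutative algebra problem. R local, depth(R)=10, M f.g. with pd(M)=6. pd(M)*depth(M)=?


pd+depth=10
depth=10-6=4
pd*depth=6*4=24


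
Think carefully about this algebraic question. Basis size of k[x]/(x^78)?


Basis: 1,x,...,x^77
dim=78


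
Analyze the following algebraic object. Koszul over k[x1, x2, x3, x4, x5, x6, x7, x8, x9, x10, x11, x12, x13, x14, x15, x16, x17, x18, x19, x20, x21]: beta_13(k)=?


C(n,i)=C(21,13)=203490


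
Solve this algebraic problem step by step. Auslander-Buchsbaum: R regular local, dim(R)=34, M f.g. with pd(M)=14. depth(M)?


pd+depth=depth(R)=34
depth=34-14=20


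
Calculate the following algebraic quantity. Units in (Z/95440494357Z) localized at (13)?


Local ring = Z/10604499373Z.
phi(10604499373) = 13^8*(13-1) = 9788768652


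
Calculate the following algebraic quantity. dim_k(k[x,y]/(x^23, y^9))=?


Basis: x^i*y^j, i<23, j<9
23*9=207


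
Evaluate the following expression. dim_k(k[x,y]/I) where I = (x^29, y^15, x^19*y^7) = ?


k[x,y]/I, I = (x^29, y^15, x^19*y^7)
Rect: 29x15=435. Corner: (29-19)x(15-7)=80.
dim = 435-80 = 355


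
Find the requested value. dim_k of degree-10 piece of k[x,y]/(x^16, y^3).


k[x,y], I = (x^16, y^3), d = 10
Need i < 16 and d-i < 3.
Range: 8 <= i <= 10.
H(10) = 3


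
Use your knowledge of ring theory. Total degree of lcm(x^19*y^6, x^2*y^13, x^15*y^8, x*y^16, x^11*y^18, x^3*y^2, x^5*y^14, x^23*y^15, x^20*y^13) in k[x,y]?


lcm = componentwise max:
x: max(19,2,15,1,11,3,5,23,20)=23
y: max(6,13,8,16,18,2,14,15,13)=18
Total=23+18=41


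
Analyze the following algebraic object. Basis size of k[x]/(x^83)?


Basis: 1,x,...,x^82
dim=83


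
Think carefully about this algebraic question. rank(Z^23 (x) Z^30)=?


rank(M(x)N) = rank(M)*rank(N)
23*30 = 690


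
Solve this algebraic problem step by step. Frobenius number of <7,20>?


gcd(7,20)=1 => F=ab-a-b=7*20-7-20=140-27=113


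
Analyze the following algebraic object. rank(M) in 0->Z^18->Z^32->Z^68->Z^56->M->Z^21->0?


Alt sum=0:
(-1)^0*18 + (-1)^1*32 + (-1)^2*68 + (-1)^3*56 + (-1)^4*? + (-1)^5*21=0
rank(M)=23


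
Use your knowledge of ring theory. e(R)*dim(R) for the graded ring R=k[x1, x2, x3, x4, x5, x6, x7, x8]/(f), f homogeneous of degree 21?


e(R)=deg(f)=21, dim(R)=8-1=7
e*dim=21*7=147


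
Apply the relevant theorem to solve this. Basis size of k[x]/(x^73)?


Basis: 1,x,...,x^72
dim=73


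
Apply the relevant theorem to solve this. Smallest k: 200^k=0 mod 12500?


200^k mod 12500:
k=1: 200
k=2: 2500
k=3: 0
First zero at k = 3


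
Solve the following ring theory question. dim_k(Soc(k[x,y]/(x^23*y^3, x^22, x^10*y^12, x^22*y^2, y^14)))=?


Socle = ann(m) = span of standard monomials u with x*u, y*u in I (staircase corners).
Redundant generators: x^23*y^3, x^22*y^2
Minimal generators: x^22, x^10*y^12, y^14
Corners: x^9y^13, x^21y^11
Socle dim=2


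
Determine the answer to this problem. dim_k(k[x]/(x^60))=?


Basis: 1,x,...,x^59
dim=60


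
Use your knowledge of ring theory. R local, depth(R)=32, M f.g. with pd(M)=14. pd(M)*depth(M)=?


pd+depth=32
depth=32-14=18
pd*depth=14*18=252


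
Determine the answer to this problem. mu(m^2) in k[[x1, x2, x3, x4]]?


C(n+d-1,d)=C(5,2)=10


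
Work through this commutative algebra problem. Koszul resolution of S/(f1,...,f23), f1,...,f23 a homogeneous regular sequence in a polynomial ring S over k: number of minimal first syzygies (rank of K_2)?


Regular sequence => Koszul complex is the minimal free resolution.
Syz_1 minimally generated by Koszul relations f_i*e_j - f_j*e_i (i<j): mu(Syz_1) = beta_2 = C(m,2) = m(m-1)/2
m=23
23*22/2 = 253


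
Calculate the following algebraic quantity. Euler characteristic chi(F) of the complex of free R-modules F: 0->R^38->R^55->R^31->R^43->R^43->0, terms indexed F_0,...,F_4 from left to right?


chi = sum (-1)^i * rank:
(-1)^0*38=38
(-1)^1*55=-55
(-1)^2*31=31
(-1)^3*43=-43
(-1)^4*43=43
chi=14


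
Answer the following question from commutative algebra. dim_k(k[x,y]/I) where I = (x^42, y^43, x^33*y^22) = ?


k[x,y]/I, I = (x^42, y^43, x^33*y^22)
Rect: 42x43=1806. Corner: (42-33)x(43-22)=189.
dim = 1806-189 = 1617


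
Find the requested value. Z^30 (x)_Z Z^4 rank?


rank(M(x)N) = rank(M)*rank(N)
30*4 = 120


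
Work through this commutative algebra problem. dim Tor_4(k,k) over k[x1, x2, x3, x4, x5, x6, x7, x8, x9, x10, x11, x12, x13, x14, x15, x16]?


Koszul: C(n,i)=C(16,4)=1820


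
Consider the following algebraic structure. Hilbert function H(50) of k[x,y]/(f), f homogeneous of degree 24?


H(t)=d for t>=d-1.
d=24, t=50
H(50)=24


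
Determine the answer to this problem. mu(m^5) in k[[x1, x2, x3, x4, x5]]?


C(n+d-1,d)=C(9,5)=126


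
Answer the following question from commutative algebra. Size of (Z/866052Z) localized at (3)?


3-primary part: 866052=3^9*44
Size=3^9=19683


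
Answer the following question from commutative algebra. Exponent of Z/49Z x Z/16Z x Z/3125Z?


Exponent = lcm of the cyclic orders; pairwise coprime => product.
7^2*2^4*5^5=49*16*3125=2450000


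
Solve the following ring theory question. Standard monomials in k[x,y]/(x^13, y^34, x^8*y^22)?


k[x,y]/I, I = (x^13, y^34, x^8*y^22)
Rect: 13x34=442. Corner: (13-8)x(34-22)=60.
dim = 442-60 = 382


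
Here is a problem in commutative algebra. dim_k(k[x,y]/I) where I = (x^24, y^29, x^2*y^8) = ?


k[x,y]/I, I = (x^24, y^29, x^2*y^8)
Rect: 24x29=696. Corner: (24-2)x(29-8)=462.
dim = 696-462 = 234


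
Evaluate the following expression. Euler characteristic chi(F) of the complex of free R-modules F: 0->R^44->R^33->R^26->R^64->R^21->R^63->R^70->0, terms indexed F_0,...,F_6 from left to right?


chi = sum (-1)^i * rank:
(-1)^0*44=44
(-1)^1*33=-33
(-1)^2*26=26
(-1)^3*64=-64
(-1)^4*21=21
(-1)^5*63=-63
(-1)^6*70=70
chi=1


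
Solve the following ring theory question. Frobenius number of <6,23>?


gcd(6,23)=1 => F=ab-a-b=6*23-6-23=138-29=109


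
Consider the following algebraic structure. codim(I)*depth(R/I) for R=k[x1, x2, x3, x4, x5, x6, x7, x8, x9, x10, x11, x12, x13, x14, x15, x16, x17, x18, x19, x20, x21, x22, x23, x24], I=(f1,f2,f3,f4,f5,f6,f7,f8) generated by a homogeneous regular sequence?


codim=8, depth=dim(R/I)=24-8=16
Product=8*16=128


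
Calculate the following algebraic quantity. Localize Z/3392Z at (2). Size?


2-primary part: 3392=2^6*53
Size=2^6=64


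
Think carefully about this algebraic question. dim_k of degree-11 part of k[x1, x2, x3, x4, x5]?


C(d+n-1,n-1)=C(15,4)=1365


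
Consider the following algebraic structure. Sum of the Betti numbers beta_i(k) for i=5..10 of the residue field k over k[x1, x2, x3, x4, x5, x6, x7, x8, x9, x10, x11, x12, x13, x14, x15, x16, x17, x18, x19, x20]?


Koszul resolution: beta_i(k)=C(n,i), n=20
C(20,5)=15504, C(20,6)=38760, C(20,7)=77520, C(20,8)=125970, C(20,9)=167960, C(20,10)=184756
Sum=610470


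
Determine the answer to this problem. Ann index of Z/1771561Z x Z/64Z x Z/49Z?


Exponent = lcm of the cyclic orders; pairwise coprime => product.
11^6*2^6*7^2=1771561*64*49=5555615296


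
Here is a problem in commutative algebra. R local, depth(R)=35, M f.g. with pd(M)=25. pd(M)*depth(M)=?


pd+depth=35
depth=35-25=10
pd*depth=25*10=250


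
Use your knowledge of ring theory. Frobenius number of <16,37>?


gcd(16,37)=1 => F=ab-a-b=16*37-16-37=592-53=539


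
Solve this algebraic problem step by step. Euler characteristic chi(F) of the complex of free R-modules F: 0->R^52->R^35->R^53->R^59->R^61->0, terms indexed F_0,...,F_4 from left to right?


chi = sum (-1)^i * rank:
(-1)^0*52=52
(-1)^1*35=-35
(-1)^2*53=53
(-1)^3*59=-59
(-1)^4*61=61
chi=72


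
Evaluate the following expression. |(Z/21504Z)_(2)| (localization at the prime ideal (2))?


2-primary part: 21504=2^10*21
Size=2^10=1024


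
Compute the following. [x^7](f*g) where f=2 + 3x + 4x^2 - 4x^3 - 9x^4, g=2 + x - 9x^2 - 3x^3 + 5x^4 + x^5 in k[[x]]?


[x^7] = sum a_i*b_j, i+j=7
  4*1=4
  -4*5=-20
  -9*-3=27
Sum=11


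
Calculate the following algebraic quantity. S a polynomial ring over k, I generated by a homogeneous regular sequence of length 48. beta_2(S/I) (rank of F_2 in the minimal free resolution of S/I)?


Regular sequence => Koszul complex is the minimal free resolution.
Syz_1 minimally generated by Koszul relations f_i*e_j - f_j*e_i (i<j): mu(Syz_1) = beta_2 = C(m,2) = m(m-1)/2
m=48
48*47/2 = 1128


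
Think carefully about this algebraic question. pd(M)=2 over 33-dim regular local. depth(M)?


pd+depth=depth(R)=33
depth=33-2=31


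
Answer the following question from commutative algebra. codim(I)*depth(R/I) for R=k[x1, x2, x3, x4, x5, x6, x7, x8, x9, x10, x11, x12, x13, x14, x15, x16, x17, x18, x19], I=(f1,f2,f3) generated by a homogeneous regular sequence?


codim=3, depth=dim(R/I)=19-3=16
Product=3*16=48


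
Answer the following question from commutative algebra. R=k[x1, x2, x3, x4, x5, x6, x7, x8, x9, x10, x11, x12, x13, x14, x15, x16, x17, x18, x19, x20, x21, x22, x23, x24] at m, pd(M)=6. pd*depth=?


pd+depth=24
depth=24-6=18
pd*depth=6*18=108


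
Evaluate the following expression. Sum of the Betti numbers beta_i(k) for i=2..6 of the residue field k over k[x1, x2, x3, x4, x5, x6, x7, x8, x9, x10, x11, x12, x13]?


Koszul resolution: beta_i(k)=C(n,i), n=13
C(13,2)=78, C(13,3)=286, C(13,4)=715, C(13,5)=1287, C(13,6)=1716
Sum=4082


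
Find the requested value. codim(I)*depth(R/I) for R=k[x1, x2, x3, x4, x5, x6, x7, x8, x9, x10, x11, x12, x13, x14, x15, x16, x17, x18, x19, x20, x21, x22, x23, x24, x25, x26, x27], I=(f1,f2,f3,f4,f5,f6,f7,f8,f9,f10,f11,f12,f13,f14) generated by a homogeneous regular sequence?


codim=14, depth=dim(R/I)=27-14=13
Product=14*13=182


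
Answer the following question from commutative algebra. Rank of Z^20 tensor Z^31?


rank(M(x)N) = rank(M)*rank(N)
20*31 = 620


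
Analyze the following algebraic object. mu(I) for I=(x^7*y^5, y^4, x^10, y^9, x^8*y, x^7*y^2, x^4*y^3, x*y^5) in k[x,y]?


Remove redundant (divisible by others).
y^9 redundant.
x^7*y^5 redundant.
x*y^5 redundant.
Min: x^10, x^8*y, x^7*y^2, x^4*y^3, y^4
Count=5


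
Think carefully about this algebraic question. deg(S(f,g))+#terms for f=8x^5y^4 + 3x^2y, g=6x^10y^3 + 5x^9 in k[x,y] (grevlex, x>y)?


LT(f)=8x^5y^4, LT(g)=6x^10y^3
lcm(LM)=x^10y^4
S(f,g) (scaled by 48 to clear denominators) = 6x^5*f - 8y*g = -40x^9y + 18x^7y
2 terms, deg 10.
10+2=12


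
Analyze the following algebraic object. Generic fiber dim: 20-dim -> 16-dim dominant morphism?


dim(fiber)=dim(X)-dim(Y)=20-16=4


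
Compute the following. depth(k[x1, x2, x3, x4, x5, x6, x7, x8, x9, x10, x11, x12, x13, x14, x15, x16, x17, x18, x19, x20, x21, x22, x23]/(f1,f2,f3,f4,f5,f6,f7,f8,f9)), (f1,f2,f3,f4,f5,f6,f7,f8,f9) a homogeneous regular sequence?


depth(R)=23
depth(R/I)=23-9=14


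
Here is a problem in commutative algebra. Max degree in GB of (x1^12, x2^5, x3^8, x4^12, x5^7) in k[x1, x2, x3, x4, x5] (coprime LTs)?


Pure powers, coprime LTs => already GB.
Degrees: 12, 5, 8, 12, 7
Max=12


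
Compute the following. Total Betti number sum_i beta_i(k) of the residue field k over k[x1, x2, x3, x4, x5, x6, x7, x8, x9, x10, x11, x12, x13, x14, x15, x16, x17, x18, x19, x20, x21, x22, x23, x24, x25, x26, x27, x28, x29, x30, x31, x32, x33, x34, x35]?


Koszul resolution: beta_i(k)=C(n,i), n=35
sum_i C(35,i) = 2^35 = 34359738368


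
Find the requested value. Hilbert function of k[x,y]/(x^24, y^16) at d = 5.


k[x,y], I = (x^24, y^16), d = 5
Need i < 24 and d-i < 16.
Range: 0 <= i <= 5.
H(5) = 6


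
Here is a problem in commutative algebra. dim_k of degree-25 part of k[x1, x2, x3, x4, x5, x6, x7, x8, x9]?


C(d+n-1,n-1)=C(33,8)=13884156


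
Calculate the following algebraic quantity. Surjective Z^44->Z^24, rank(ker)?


rank(ker) = 44-24 = 20


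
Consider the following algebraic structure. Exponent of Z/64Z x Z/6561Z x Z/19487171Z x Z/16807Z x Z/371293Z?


Exponent = lcm of the cyclic orders; pairwise coprime => product.
2^6*3^8*11^7*7^5*13^5=64*6561*19487171*16807*371293=51062934512177932728384


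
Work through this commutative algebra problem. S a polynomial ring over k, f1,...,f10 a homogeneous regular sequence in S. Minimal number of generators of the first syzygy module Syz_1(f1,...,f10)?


Regular sequence => Koszul complex is the minimal free resolution.
Syz_1 minimally generated by Koszul relations f_i*e_j - f_j*e_i (i<j): mu(Syz_1) = beta_2 = C(m,2) = m(m-1)/2
m=10
10*9/2 = 45


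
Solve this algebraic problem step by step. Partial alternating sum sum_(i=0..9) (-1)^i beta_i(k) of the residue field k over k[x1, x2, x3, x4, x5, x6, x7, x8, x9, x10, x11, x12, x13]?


Koszul resolution: beta_i(k)=C(n,i), n=13
sum_(i=0..p) (-1)^i C(n,i) = (-1)^p C(n-1,p)
(-1)^9*C(12,9) = (-1)^9*220 = -220


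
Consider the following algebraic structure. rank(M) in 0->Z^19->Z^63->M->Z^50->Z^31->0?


Alt sum=0:
(-1)^0*19 + (-1)^1*63 + (-1)^2*? + (-1)^3*50 + (-1)^4*31=0
rank(M)=63


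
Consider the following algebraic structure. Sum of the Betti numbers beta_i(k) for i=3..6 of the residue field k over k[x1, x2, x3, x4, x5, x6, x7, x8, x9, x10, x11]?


Koszul resolution: beta_i(k)=C(n,i), n=11
C(11,3)=165, C(11,4)=330, C(11,5)=462, C(11,6)=462
Sum=1419


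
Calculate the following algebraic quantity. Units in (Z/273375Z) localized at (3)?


Local ring = Z/2187Z.
phi(2187) = 3^6*(3-1) = 1458


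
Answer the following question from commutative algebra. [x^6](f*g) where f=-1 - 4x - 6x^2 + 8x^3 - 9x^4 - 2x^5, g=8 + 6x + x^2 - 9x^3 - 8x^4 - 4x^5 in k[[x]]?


[x^6] = sum a_i*b_j, i+j=6
  -4*-4=16
  -6*-8=48
  8*-9=-72
  -9*1=-9
  -2*6=-12
Sum=-29


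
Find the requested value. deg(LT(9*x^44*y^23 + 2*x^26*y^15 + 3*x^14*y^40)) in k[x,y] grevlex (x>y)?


LT: 9*x^44*y^23
deg_x=44, deg_y=23
Total=44+23=67


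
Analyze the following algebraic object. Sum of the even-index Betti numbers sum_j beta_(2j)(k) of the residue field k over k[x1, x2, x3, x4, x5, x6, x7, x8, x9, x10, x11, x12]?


Koszul resolution: beta_i(k)=C(n,i), n=12
sum_even C(12,i) = 2^(n-1) = 2^11 = 2048


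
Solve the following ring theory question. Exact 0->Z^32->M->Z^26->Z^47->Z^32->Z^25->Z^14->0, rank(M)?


Alt sum=0:
(-1)^0*32 + (-1)^1*? + (-1)^2*26 + (-1)^3*47 + (-1)^4*32 + (-1)^5*25 + (-1)^6*14=0
rank(M)=32


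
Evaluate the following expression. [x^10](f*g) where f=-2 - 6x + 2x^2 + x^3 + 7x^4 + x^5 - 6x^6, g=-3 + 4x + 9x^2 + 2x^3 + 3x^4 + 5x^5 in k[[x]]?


[x^10] = sum a_i*b_j, i+j=10
  1*5=5
  -6*3=-18
Sum=-13


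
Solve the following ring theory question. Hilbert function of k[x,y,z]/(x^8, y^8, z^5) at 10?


Need i<8, j<8, k<5 with i+j+k=10.
For each i, j ranges over max(0,10-i-4)..min(7,10-i):
  i=0: j in [6,7] -> 2
  i=1: j in [5,7] -> 3
  i=2: j in [4,7] -> 4
  i=3: j in [3,7] -> 5
  i=4: j in [2,6] -> 5
  i=5: j in [1,5] -> 5
  i=6: j in [0,4] -> 5
  i=7: j in [0,3] -> 4
H(10) = 2+3+4+5+5+5+5+4 = 33


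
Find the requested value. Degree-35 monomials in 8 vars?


C(d+n-1,n-1)=C(42,7)=26978328


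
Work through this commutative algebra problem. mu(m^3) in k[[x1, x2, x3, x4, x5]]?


C(n+d-1,d)=C(7,3)=35


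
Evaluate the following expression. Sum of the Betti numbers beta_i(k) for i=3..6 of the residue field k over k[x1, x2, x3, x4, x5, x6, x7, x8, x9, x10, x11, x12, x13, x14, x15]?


Koszul resolution: beta_i(k)=C(n,i), n=15
C(15,3)=455, C(15,4)=1365, C(15,5)=3003, C(15,6)=5005
Sum=9828


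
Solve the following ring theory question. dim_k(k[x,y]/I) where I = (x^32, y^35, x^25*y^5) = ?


k[x,y]/I, I = (x^32, y^35, x^25*y^5)
Rect: 32x35=1120. Corner: (32-25)x(35-5)=210.
dim = 1120-210 = 910


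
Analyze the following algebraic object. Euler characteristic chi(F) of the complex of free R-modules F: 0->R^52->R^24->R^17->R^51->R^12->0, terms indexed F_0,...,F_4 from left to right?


chi = sum (-1)^i * rank:
(-1)^0*52=52
(-1)^1*24=-24
(-1)^2*17=17
(-1)^3*51=-51
(-1)^4*12=12
chi=6


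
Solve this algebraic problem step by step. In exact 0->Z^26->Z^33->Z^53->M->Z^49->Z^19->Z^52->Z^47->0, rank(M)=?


Alt sum=0:
(-1)^0*26 + (-1)^1*33 + (-1)^2*53 + (-1)^3*? + (-1)^4*49 + (-1)^5*19 + (-1)^6*52 + (-1)^7*47=0
rank(M)=81


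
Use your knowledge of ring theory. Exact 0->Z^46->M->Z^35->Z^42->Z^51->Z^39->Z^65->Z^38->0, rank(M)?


Alt sum=0:
(-1)^0*46 + (-1)^1*? + (-1)^2*35 + (-1)^3*42 + (-1)^4*51 + (-1)^5*39 + (-1)^6*65 + (-1)^7*38=0
rank(M)=78


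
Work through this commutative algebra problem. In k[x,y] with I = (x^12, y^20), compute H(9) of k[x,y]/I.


k[x,y], I = (x^12, y^20), d = 9
Need i < 12 and d-i < 20.
Range: 0 <= i <= 9.
H(9) = 10


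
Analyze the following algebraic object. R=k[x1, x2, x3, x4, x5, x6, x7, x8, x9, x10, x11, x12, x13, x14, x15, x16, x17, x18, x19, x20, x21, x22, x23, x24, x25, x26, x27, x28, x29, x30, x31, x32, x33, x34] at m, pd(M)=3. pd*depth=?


pd+depth=34
depth=34-3=31
pd*depth=3*31=93


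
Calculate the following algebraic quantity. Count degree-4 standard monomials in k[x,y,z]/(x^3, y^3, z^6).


Need i<3, j<3, k<6 with i+j+k=4.
For each i, j ranges over max(0,4-i-5)..min(2,4-i):
  i=0: j in [0,2] -> 3
  i=1: j in [0,2] -> 3
  i=2: j in [0,2] -> 3
H(4) = 3+3+3 = 9


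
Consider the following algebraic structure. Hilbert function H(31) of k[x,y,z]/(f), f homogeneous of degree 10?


C(33,2)-C(23,2)=528-253=275


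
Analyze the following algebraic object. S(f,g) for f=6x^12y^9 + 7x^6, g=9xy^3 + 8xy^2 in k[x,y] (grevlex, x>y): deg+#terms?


LT(f)=6x^12y^9, LT(g)=9xy^3
lcm(LM)=x^12y^9
S(f,g) (scaled by 54 to clear denominators) = 9*f - 6x^11y^6*g = -48x^12y^8 + 63x^6
2 terms, deg 20.
20+2=22


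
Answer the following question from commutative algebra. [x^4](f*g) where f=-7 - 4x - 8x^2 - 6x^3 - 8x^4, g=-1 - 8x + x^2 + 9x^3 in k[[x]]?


[x^4] = sum a_i*b_j, i+j=4
  -4*9=-36
  -8*1=-8
  -6*-8=48
  -8*-1=8
Sum=12


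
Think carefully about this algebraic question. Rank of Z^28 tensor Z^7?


rank(M(x)N) = rank(M)*rank(N)
28*7 = 196


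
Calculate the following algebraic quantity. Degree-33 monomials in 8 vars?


C(d+n-1,n-1)=C(40,7)=18643560


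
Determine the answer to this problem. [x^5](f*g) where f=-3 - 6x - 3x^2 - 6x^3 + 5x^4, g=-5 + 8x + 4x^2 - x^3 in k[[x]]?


[x^5] = sum a_i*b_j, i+j=5
  -3*-1=3
  -6*4=-24
  5*8=40
Sum=19


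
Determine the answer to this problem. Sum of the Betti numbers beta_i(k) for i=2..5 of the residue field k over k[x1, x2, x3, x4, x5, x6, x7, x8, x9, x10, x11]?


Koszul resolution: beta_i(k)=C(n,i), n=11
C(11,2)=55, C(11,3)=165, C(11,4)=330, C(11,5)=462
Sum=1012


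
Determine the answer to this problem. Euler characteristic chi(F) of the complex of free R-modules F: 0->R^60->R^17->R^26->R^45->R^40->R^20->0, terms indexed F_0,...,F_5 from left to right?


chi = sum (-1)^i * rank:
(-1)^0*60=60
(-1)^1*17=-17
(-1)^2*26=26
(-1)^3*45=-45
(-1)^4*40=40
(-1)^5*20=-20
chi=44


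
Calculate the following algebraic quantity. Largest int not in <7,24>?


gcd(7,24)=1 => F=ab-a-b=7*24-7-24=168-31=137


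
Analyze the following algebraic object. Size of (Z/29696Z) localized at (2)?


2-primary part: 29696=2^10*29
Size=2^10=1024


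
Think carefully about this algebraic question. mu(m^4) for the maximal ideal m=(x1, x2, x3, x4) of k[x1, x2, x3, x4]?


Graded Nakayama: mu(m^d) = dim_k (m^d/m^(d+1)) = #degree-4 monomials in 4 vars
C(n+d-1,d)=C(7,4)=35


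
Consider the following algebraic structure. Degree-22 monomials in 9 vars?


C(d+n-1,n-1)=C(30,8)=5852925


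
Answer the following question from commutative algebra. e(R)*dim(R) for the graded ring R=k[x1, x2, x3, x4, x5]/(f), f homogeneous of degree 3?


e(R)=deg(f)=3, dim(R)=5-1=4
e*dim=3*4=12


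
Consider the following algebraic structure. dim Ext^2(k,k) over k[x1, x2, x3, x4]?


C(n,i)=C(4,2)=6


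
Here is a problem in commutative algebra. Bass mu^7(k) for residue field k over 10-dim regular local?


C(n,i)=C(10,7)=120


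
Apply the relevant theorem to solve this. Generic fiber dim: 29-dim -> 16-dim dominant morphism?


dim(fiber)=dim(X)-dim(Y)=29-16=13


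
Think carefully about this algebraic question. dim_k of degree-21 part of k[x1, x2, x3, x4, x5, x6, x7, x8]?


C(d+n-1,n-1)=C(28,7)=1184040


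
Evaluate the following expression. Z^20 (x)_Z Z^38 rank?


rank(M(x)N) = rank(M)*rank(N)
20*38 = 760


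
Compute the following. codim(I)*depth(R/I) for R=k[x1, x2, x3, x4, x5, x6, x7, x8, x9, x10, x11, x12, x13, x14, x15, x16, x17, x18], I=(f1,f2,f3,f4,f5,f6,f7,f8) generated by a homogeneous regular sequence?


codim=8, depth=dim(R/I)=18-8=10
Product=8*10=80


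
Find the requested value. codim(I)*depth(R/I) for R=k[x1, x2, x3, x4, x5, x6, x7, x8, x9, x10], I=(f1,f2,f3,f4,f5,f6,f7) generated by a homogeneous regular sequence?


codim=7, depth=dim(R/I)=10-7=3
Product=7*3=21


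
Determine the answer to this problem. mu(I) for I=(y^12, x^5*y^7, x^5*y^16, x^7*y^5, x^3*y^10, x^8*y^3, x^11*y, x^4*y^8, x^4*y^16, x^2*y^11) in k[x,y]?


Remove redundant (divisible by others).
x^5*y^16 redundant.
x^4*y^16 redundant.
Min: x^11*y, x^8*y^3, x^7*y^5, x^5*y^7, x^4*y^8, x^3*y^10, x^2*y^11, y^12
Count=8


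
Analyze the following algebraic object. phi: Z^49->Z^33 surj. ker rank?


rank(ker) = 49-33 = 16


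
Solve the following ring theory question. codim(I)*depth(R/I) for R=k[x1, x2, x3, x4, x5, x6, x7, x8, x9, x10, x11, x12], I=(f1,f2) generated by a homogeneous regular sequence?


codim=2, depth=dim(R/I)=12-2=10
Product=2*10=20


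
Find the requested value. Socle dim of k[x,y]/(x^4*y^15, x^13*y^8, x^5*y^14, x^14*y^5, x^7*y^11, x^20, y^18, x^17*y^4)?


Socle = ann(m) = span of standard monomials u with x*u, y*u in I (staircase corners).
Minimal generators: x^20, x^17*y^4, x^14*y^5, x^13*y^8, x^7*y^11, x^5*y^14, x^4*y^15, y^18
Corners: x^3y^17, x^4y^14, x^6y^13, x^12y^10, x^13y^7, x^16y^4, x^19y^3
Socle dim=7


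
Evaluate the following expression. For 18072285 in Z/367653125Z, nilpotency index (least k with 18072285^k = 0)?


18072285^k mod 367653125:
k=1: 18072285
k=2: 257955600
k=3: 348402250
k=4: 279116250
k=5: 262609375
k=6: 0
First zero at k = 6


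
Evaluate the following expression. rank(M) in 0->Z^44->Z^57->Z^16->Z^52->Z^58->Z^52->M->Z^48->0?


Alt sum=0:
(-1)^0*44 + (-1)^1*57 + (-1)^2*16 + (-1)^3*52 + (-1)^4*58 + (-1)^5*52 + (-1)^6*? + (-1)^7*48=0
rank(M)=91


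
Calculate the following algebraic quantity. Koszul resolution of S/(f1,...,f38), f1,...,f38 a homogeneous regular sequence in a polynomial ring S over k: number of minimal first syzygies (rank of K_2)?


Regular sequence => Koszul complex is the minimal free resolution.
Syz_1 minimally generated by Koszul relations f_i*e_j - f_j*e_i (i<j): mu(Syz_1) = beta_2 = C(m,2) = m(m-1)/2
m=38
38*37/2 = 703


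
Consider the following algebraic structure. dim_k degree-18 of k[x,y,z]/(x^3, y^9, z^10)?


Need i<3, j<9, k<10 with i+j+k=18.
For each i, j ranges over max(0,18-i-9)..min(8,18-i):
  i=0: j in [9,8] -> 0
  i=1: j in [8,8] -> 1
  i=2: j in [7,8] -> 2
H(18) = 0+1+2 = 3


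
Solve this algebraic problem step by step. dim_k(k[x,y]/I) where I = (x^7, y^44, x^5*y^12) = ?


k[x,y]/I, I = (x^7, y^44, x^5*y^12)
Rect: 7x44=308. Corner: (7-5)x(44-12)=64.
dim = 308-64 = 244


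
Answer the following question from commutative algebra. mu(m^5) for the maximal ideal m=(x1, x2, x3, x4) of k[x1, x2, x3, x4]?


Graded Nakayama: mu(m^d) = dim_k (m^d/m^(d+1)) = #degree-5 monomials in 4 vars
C(n+d-1,d)=C(8,5)=56


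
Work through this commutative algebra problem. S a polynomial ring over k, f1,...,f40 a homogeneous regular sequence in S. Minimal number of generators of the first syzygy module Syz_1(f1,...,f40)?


Regular sequence => Koszul complex is the minimal free resolution.
Syz_1 minimally generated by Koszul relations f_i*e_j - f_j*e_i (i<j): mu(Syz_1) = beta_2 = C(m,2) = m(m-1)/2
m=40
40*39/2 = 780


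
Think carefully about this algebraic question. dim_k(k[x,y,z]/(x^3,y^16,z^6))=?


Basis: x^iy^jz^k, i<3,j<16,k<6
3*16*6=288


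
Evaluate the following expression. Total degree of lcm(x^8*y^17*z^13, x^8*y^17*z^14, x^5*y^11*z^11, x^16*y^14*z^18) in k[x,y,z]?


lcm = componentwise max:
x: max(8,8,5,16)=16
y: max(17,17,11,14)=17
z: max(13,14,11,18)=18
Total=16+17+18=51


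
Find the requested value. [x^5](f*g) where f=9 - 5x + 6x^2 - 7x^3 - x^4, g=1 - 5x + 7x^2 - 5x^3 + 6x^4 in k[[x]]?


[x^5] = sum a_i*b_j, i+j=5
  -5*6=-30
  6*-5=-30
  -7*7=-49
  -1*-5=5
Sum=-104


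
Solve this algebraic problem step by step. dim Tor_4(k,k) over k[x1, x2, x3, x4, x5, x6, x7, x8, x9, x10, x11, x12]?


Koszul: C(n,i)=C(12,4)=495


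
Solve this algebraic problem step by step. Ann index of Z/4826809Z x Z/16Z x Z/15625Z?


Exponent = lcm of the cyclic orders; pairwise coprime => product.
13^6*2^4*5^6=4826809*16*15625=1206702250000


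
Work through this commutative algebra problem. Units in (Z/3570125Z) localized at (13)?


Local ring = Z/28561Z.
phi(28561) = 13^3*(13-1) = 26364


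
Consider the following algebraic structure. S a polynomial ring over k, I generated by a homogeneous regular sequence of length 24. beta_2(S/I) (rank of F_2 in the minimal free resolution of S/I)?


Regular sequence => Koszul complex is the minimal free resolution.
Syz_1 minimally generated by Koszul relations f_i*e_j - f_j*e_i (i<j): mu(Syz_1) = beta_2 = C(m,2) = m(m-1)/2
m=24
24*23/2 = 276


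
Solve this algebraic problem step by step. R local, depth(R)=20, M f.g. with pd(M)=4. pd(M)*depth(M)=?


pd+depth=20
depth=20-4=16
pd*depth=4*16=64


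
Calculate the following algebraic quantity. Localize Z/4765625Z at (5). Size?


5-primary part: 4765625=5^7*61
Size=5^7=78125


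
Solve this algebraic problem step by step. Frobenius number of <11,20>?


gcd(11,20)=1 => F=ab-a-b=11*20-11-20=220-31=189


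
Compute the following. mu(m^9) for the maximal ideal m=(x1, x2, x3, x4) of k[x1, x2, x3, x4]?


Graded Nakayama: mu(m^d) = dim_k (m^d/m^(d+1)) = #degree-9 monomials in 4 vars
C(n+d-1,d)=C(12,9)=220


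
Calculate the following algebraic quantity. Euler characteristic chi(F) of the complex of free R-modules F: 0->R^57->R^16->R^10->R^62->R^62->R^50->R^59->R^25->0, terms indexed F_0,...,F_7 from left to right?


chi = sum (-1)^i * rank:
(-1)^0*57=57
(-1)^1*16=-16
(-1)^2*10=10
(-1)^3*62=-62
(-1)^4*62=62
(-1)^5*50=-50
(-1)^6*59=59
(-1)^7*25=-25
chi=35


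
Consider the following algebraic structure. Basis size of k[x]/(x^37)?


Basis: 1,x,...,x^36
dim=37


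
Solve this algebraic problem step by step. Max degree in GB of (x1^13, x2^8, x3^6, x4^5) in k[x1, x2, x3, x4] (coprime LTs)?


Pure powers, coprime LTs => already GB.
Degrees: 13, 8, 6, 5
Max=13


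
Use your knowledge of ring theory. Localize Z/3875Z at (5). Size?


5-primary part: 3875=5^3*31
Size=5^3=125


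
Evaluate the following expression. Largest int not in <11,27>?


gcd(11,27)=1 => F=ab-a-b=11*27-11-27=297-38=259
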